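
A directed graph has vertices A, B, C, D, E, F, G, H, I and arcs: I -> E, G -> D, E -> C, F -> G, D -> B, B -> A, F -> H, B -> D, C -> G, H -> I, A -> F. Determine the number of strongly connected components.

{A, B, C, D, E, F, G, H, I} are all mutually reachable — one SCC of size 9.
That gives 1 strongly connected component.

1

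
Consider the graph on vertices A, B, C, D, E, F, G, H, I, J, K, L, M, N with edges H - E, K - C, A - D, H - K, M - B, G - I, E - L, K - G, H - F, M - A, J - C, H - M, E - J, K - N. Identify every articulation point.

Removing A increases the component count from 1 to 2, so A is a cut vertex.
Removing E increases the component count from 1 to 2, so E is a cut vertex.
Removing G increases the component count from 1 to 2, so G is a cut vertex.
Likewise H, K, M are cut vertices.
By contrast removing I leaves 1 component; it is not a cut vertex. No other vertex is a cut vertex either.

A, E, G, H, K, M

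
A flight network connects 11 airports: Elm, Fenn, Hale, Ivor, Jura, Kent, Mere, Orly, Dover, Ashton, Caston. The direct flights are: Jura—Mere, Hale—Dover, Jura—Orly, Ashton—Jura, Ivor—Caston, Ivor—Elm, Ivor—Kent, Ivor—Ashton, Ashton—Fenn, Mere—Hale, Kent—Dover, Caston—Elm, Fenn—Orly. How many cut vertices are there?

1

Removing Ivor increases the component count from 1 to 2, so Ivor is a cut vertex.
By contrast removing Ashton leaves 1 component; it is not a cut vertex. No other vertex is a cut vertex either.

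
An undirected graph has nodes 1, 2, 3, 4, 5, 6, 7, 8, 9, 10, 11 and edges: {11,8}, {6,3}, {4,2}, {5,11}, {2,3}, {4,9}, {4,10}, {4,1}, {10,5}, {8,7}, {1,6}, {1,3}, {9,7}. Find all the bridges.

none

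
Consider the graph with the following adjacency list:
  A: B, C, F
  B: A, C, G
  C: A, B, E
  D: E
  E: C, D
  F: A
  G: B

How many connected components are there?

Starting from A we can reach A, B, C, D, E, F, G. That is one component of size 7.
Total: 1 component.

1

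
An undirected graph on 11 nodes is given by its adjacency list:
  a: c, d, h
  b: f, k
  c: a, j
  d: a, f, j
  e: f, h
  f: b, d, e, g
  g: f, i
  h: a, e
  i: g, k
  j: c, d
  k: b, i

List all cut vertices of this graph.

Removing f increases the component count from 1 to 2, so f is a cut vertex.
By contrast removing g leaves 1 component; it is not a cut vertex. No other vertex is a cut vertex either.

f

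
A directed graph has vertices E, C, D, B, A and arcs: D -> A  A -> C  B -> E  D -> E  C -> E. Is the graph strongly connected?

No

There is no directed path from B to A, so the graph is not strongly connected.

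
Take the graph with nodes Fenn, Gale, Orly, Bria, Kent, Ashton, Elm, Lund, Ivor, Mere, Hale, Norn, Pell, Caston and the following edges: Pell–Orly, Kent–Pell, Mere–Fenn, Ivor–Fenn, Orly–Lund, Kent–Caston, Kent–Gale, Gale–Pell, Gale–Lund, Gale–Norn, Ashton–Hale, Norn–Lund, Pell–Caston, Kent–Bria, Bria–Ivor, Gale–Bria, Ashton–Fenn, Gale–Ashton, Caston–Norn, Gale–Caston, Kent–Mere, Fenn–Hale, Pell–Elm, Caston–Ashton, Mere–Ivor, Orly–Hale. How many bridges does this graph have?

The edges on the cycle Ashton-Fenn-Hale-Ashton are not bridges since each lies on that cycle.
But removing Elm–Pell disconnects Elm from Pell — this is a bridge.

1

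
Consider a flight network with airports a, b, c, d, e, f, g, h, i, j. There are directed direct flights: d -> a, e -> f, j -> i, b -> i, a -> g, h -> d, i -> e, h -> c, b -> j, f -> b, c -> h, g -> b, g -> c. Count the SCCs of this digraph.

{a, c, d, g, h} are all mutually reachable — one SCC of size 5.
{b, e, f, i, j} are all mutually reachable — one SCC of size 5.
That gives 2 strongly connected components.

2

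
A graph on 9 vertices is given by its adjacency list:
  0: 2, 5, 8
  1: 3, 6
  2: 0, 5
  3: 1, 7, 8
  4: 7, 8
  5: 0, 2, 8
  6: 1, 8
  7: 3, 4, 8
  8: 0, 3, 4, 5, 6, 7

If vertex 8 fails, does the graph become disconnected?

Deleting 8 raises the number of components from 1 to 2, so 8 is a cut vertex.

Yes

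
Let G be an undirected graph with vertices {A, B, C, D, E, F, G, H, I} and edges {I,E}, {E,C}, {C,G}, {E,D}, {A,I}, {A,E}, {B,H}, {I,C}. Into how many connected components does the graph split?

3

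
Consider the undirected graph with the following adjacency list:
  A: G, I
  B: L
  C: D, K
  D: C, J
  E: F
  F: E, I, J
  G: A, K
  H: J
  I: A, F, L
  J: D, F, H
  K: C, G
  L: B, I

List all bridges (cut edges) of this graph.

B-L, E-F, H-J, I-L

The edges on the cycle A-G-K-C-D-J-F-I-A are not bridges since each lies on that cycle.
But removing H-J disconnects H from J; removing E-F disconnects E from F; removing L-I disconnects L from I; removing L-B disconnects L from B — these are bridges.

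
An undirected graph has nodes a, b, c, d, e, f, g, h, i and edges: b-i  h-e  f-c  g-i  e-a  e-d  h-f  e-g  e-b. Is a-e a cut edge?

Removing a-e leaves no path between a and e: the component count goes from 1 to 2. So it is a bridge.

Yes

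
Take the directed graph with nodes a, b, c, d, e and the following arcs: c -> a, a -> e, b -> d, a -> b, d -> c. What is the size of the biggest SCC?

{a, b, c, d} are all mutually reachable — one SCC of size 4.
{e} is an SCC by itself.
The largest has 4 vertices.

4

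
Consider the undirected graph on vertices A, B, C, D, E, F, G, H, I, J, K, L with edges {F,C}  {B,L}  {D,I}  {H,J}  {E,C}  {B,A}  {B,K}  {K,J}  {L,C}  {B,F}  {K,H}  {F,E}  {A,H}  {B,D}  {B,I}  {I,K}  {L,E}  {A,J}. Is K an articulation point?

Deleting K leaves 2 components (was 2), so K is not a cut vertex.

No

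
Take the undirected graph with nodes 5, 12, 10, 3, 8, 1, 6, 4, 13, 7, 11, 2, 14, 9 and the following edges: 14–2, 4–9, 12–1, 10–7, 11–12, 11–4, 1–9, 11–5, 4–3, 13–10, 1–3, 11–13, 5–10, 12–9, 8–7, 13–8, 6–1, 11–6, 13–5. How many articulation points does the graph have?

1

Removing 11 increases the component count from 2 to 3, so 11 is a cut vertex.
By contrast removing 12 leaves 2 components; it is not a cut vertex. No other vertex is a cut vertex either.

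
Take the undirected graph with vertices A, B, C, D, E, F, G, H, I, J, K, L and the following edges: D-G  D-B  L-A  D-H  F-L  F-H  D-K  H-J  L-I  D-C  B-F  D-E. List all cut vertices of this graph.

Removing D increases the component count from 1 to 5, so D is a cut vertex.
Removing F increases the component count from 1 to 2, so F is a cut vertex.
Removing H increases the component count from 1 to 2, so H is a cut vertex.
Likewise L is a cut vertex.
By contrast removing J leaves 1 component; it is not a cut vertex. No other vertex is a cut vertex either.

D, F, H, L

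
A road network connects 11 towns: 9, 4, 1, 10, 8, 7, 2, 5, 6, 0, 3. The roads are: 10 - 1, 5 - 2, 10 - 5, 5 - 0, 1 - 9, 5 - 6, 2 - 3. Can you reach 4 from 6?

No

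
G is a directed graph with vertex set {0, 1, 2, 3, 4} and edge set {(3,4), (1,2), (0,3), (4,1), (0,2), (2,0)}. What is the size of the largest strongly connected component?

5

{0, 1, 2, 3, 4} are all mutually reachable — one SCC of size 5.
The largest has 5 vertices.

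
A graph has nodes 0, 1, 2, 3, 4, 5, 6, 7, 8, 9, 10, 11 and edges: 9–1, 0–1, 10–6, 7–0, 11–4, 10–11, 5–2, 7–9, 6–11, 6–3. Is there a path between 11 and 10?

From 11 we can reach 3, 4, 6, 10, 11, which includes 10.

Yes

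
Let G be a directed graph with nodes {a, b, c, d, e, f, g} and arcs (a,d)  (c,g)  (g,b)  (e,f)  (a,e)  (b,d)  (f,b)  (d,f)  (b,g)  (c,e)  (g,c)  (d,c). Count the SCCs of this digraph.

2

{b, c, d, e, f, g} are all mutually reachable — one SCC of size 6.
{a} is an SCC by itself.
That gives 2 strongly connected components.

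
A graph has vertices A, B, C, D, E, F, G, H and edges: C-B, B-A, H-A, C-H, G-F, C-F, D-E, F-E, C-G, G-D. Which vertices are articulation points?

C

Removing C increases the component count from 1 to 2, so C is a cut vertex.
By contrast removing G leaves 1 component; it is not a cut vertex. No other vertex is a cut vertex either.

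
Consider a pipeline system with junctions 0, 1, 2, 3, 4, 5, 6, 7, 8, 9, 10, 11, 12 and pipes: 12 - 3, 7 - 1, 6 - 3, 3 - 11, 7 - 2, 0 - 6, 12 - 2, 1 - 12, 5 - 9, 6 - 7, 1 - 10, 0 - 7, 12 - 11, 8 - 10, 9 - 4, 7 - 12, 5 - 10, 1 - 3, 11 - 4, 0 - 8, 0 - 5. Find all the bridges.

none

The edges on the cycle 0-6-7-1-10-5-0 are not bridges since each lies on that cycle.
Every edge lies on some cycle, so there are no bridges.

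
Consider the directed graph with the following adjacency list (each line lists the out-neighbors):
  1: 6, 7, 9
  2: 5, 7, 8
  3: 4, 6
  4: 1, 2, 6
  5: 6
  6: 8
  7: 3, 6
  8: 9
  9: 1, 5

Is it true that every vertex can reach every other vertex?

Yes

From 4 we can reach every vertex (1, 2, 3, 4, 5, 6, 7, 8, 9), and every vertex can reach 4 (1, 2, 3, 4, 5, 6, 7, 8, 9). So the whole graph is one strongly connected component.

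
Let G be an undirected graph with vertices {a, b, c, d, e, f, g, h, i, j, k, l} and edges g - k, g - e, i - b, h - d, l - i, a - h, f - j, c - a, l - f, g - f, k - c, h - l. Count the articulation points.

Removing f increases the component count from 1 to 2, so f is a cut vertex.
Removing g increases the component count from 1 to 2, so g is a cut vertex.
Removing h increases the component count from 1 to 2, so h is a cut vertex.
Likewise i, l are cut vertices.
By contrast removing b leaves 1 component; it is not a cut vertex. No other vertex is a cut vertex either.

5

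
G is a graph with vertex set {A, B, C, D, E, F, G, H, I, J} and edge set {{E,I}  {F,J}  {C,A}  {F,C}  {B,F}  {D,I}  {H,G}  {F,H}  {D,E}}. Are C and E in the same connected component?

The component containing C is {A, B, C, F, G, H, J}, and E is not in it.

No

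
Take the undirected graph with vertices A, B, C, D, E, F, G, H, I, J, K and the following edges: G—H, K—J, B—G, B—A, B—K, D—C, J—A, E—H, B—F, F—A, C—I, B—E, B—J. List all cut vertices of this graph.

Removing B increases the component count from 2 to 3, so B is a cut vertex.
Removing C increases the component count from 2 to 3, so C is a cut vertex.
By contrast removing H leaves 2 components; it is not a cut vertex. No other vertex is a cut vertex either.

B, C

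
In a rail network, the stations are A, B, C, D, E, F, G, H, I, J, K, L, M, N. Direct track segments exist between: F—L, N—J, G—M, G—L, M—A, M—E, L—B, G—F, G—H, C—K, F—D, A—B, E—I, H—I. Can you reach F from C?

No

The component containing C is {C, K}, and F is not in it.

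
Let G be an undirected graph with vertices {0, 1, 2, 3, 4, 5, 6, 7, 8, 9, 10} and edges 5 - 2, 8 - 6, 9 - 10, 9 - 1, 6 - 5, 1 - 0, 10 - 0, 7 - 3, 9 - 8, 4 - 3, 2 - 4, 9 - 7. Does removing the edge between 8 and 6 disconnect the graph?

No

After removing 8 - 6, the path 8-9-7-3-4-2-5-6 still connects them, so the edge is not a bridge.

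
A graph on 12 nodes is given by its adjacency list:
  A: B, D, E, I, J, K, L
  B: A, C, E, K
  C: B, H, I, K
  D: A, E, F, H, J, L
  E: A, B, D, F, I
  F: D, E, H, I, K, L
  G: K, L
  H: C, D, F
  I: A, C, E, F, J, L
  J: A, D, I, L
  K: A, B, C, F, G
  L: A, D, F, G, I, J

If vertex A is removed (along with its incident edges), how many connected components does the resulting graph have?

With A gone, the remaining components are: {B, C, D, E, F, G, H, I, J, K, L}.
That is 1 component.

1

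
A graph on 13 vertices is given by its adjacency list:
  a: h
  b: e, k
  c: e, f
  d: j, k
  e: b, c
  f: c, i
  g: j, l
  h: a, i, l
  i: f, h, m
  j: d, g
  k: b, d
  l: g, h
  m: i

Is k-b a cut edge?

No

After removing k-b, the path k-d-j-g-l-h-i-f-c-e-b still connects them, so the edge is not a bridge.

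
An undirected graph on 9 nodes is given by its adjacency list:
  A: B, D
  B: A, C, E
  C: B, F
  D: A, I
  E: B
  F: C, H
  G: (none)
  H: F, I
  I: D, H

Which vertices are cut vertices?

Removing B increases the component count from 2 to 3, so B is a cut vertex.
By contrast removing E leaves 2 components; it is not a cut vertex. No other vertex is a cut vertex either.

B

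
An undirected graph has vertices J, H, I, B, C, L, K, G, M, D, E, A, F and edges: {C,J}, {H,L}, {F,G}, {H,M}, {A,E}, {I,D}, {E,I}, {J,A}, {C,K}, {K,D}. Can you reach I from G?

The component containing G is {F, G}, and I is not in it.

No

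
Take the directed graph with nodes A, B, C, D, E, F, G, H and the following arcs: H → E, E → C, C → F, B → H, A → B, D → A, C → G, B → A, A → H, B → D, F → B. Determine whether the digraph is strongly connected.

There is no directed path from G to H, so the graph is not strongly connected.

No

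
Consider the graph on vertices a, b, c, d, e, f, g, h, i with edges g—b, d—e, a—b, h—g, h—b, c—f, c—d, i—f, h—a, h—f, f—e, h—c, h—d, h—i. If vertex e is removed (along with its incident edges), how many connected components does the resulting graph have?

1

With e gone, the remaining components are: {a, b, c, d, f, g, h, i}.
That is 1 component.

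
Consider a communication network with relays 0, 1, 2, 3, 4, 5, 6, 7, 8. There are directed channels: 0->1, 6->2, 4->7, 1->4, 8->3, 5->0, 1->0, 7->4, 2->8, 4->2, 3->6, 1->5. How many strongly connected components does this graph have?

{2, 3, 6, 8} are all mutually reachable — one SCC of size 4.
{0, 1, 5} are all mutually reachable — one SCC of size 3.
{4, 7} are all mutually reachable — one SCC of size 2.
That gives 3 strongly connected components.

3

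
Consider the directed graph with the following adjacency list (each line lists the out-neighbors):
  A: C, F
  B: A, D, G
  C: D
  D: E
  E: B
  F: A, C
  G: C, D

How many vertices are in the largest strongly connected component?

7

{A, B, C, D, E, F, G} are all mutually reachable — one SCC of size 7.
The largest has 7 vertices.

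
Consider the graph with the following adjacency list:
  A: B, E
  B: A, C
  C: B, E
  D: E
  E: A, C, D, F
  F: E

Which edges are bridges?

The edges on the cycle A-E-C-B-A are not bridges since each lies on that cycle.
But removing E-D disconnects E from D; removing E-F disconnects E from F — these are bridges.

D-E, E-F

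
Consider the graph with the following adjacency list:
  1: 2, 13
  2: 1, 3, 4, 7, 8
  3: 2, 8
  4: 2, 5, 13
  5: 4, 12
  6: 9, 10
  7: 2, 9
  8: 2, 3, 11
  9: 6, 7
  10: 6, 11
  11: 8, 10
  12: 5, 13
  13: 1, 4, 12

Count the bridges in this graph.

0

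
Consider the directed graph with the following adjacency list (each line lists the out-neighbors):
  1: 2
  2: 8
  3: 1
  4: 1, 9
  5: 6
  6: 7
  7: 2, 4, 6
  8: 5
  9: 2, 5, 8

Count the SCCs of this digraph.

{1, 2, 4, 5, 6, 7, 8, 9} are all mutually reachable — one SCC of size 8.
{3} is an SCC by itself.
That gives 2 strongly connected components.

2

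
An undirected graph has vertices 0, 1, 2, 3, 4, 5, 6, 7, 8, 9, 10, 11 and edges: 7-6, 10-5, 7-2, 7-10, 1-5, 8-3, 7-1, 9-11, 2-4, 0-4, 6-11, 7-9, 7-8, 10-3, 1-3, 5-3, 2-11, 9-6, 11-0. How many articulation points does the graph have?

1

Removing 7 increases the component count from 1 to 2, so 7 is a cut vertex.
By contrast removing 4 leaves 1 component; it is not a cut vertex. No other vertex is a cut vertex either.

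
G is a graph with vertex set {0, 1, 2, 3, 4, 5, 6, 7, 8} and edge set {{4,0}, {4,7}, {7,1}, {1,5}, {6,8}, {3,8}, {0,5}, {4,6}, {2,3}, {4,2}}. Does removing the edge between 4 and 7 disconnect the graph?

No

After removing 4 - 7, the path 4-0-5-1-7 still connects them, so the edge is not a bridge.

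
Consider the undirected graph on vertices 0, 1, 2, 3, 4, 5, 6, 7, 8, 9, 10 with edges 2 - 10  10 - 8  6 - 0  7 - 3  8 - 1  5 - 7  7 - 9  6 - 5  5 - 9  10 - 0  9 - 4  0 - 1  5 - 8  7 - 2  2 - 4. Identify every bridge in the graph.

3-7

The edges on the cycle 7-9-4-2-7 are not bridges since each lies on that cycle.
But removing 3 - 7 disconnects 3 from 7 — this is a bridge.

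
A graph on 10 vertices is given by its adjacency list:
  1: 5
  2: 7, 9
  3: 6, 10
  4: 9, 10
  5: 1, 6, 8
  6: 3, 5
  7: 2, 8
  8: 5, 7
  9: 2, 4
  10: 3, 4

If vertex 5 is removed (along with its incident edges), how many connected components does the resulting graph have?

2

With 5 gone, the remaining components are: {1}; {2, 3, 4, 6, 7, 8, 9, 10}.
That is 2 components.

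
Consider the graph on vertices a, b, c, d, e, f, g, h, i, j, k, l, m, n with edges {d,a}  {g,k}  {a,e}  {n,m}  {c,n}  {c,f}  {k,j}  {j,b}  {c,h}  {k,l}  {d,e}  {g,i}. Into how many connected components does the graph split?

3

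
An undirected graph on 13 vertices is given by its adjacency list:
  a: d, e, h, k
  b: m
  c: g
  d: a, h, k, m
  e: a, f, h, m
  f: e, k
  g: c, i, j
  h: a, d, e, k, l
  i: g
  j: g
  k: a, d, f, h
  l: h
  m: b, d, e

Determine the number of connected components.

2

Starting from c we can reach c, g, i, j. That is one component of size 4.
Starting from a we can reach a, b, d, e, f, h, k, l, m. That is one component of size 9.
Total: 2 components.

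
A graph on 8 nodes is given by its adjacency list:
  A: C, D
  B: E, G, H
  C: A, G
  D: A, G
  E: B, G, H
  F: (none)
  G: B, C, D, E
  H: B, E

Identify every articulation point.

G

Removing G increases the component count from 2 to 3, so G is a cut vertex.
By contrast removing C leaves 2 components; it is not a cut vertex. No other vertex is a cut vertex either.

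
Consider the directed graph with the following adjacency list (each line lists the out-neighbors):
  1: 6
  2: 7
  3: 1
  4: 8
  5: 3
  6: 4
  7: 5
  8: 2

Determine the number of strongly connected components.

{1, 2, 3, 4, 5, 6, 7, 8} are all mutually reachable — one SCC of size 8.
That gives 1 strongly connected component.

1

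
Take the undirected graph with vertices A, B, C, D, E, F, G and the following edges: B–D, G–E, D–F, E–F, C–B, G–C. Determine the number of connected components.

2

A is isolated — a component by itself.
Starting from B we can reach B, C, D, E, F, G. That is one component of size 6.
Total: 2 components.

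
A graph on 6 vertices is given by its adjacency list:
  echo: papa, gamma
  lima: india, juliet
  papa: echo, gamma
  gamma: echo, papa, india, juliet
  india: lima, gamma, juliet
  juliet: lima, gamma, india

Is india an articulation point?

No

Deleting india leaves 1 component (was 1) (its neighbors lima, gamma, juliet remain connected to each other), so india is not a cut vertex.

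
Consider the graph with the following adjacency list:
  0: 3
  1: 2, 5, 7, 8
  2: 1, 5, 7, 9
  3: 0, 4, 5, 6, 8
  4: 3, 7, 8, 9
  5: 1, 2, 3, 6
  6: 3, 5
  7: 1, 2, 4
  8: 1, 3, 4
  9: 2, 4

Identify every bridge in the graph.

The edges on the cycle 8-1-7-4-8 are not bridges since each lies on that cycle.
But removing 0-3 disconnects 0 from 3 — this is a bridge.

0-3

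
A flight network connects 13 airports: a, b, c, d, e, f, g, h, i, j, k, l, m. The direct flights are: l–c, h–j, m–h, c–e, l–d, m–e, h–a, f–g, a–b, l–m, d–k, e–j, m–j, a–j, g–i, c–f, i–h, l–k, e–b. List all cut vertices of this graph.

l

Removing l increases the component count from 1 to 2, so l is a cut vertex.
By contrast removing b leaves 1 component; it is not a cut vertex. No other vertex is a cut vertex either.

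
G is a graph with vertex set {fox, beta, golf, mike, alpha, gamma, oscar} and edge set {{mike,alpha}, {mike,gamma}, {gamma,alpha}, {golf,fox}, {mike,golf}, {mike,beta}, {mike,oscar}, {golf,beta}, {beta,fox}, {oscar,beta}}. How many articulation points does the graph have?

1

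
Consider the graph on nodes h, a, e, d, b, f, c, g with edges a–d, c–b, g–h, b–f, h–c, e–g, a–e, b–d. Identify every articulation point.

Removing b increases the component count from 1 to 2, so b is a cut vertex.
By contrast removing d leaves 1 component; it is not a cut vertex. No other vertex is a cut vertex either.

b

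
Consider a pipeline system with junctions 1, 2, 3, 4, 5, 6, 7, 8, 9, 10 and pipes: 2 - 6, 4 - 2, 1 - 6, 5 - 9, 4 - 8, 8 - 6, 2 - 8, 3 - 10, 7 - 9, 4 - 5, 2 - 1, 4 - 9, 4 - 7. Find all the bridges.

10-3

The edges on the cycle 4-5-9-4 are not bridges since each lies on that cycle.
But removing 3 - 10 disconnects 3 from 10 — this is a bridge.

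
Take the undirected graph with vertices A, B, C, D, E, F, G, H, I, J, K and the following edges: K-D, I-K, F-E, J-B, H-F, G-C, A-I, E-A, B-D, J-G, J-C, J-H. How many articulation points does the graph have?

Removing J increases the component count from 1 to 2, so J is a cut vertex.
By contrast removing C leaves 1 component; it is not a cut vertex. No other vertex is a cut vertex either.

1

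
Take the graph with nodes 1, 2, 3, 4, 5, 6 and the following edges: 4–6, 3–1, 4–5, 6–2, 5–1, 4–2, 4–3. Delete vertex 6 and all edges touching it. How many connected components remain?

With 6 gone, the remaining components are: {1, 2, 3, 4, 5}.
That is 1 component.

1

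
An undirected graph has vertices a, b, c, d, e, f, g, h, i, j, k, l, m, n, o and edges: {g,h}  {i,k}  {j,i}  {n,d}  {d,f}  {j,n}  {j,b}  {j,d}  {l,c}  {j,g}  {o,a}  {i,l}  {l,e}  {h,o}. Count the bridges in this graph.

11

The edges on the cycle j-n-d-j are not bridges since each lies on that cycle.
But removing o-h disconnects o from h; removing d-f disconnects d from f; removing j-i disconnects j from i; removing o-a disconnects o from a — these are bridges.
In total 11 edges are bridges.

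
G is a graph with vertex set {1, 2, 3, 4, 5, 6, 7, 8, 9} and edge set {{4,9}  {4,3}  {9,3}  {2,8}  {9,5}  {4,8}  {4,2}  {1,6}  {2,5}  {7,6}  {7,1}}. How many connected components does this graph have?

2

Starting from 1 we can reach 1, 6, 7. That is one component of size 3.
Starting from 2 we can reach 2, 3, 4, 5, 8, 9. That is one component of size 6.
Total: 2 components.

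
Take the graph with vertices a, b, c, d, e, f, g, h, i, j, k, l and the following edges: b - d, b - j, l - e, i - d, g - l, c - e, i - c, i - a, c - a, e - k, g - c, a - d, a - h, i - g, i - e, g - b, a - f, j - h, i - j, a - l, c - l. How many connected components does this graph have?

1

Starting from a we can reach a, b, c, d, e, f, g, h, i, j, k, l. That is one component of size 12.
Total: 1 component.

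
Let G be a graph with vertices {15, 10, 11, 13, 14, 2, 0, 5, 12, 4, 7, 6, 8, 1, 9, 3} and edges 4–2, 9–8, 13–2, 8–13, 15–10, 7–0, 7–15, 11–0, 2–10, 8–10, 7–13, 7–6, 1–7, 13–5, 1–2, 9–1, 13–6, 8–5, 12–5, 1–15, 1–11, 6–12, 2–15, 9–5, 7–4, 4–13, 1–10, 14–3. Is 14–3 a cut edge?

Yes

Removing 14–3 leaves no path between 14 and 3: the component count goes from 2 to 3. So it is a bridge.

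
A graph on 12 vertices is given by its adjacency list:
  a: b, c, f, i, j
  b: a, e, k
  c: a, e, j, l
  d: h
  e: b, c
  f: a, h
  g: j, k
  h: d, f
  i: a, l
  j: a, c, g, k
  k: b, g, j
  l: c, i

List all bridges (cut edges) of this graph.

The edges on the cycle b-e-c-l-i-a-b are not bridges since each lies on that cycle.
But removing f-a disconnects f from a; removing d-h disconnects d from h; removing f-h disconnects f from h — these are bridges.

a-f, d-h, f-h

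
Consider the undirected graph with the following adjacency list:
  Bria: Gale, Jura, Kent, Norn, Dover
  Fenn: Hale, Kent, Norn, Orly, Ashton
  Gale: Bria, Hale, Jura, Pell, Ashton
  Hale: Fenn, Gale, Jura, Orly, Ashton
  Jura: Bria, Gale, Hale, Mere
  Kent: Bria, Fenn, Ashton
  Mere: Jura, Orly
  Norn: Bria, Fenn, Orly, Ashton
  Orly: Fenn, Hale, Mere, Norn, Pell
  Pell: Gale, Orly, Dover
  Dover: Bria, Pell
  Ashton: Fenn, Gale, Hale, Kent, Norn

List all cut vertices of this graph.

Removing Bria, for instance, still leaves 1 component. No single vertex removal increases the component count — the graph has no articulation points.

none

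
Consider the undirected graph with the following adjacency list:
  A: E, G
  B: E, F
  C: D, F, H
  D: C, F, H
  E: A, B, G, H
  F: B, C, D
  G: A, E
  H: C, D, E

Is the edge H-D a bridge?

No

After removing H-D, the path H-C-D still connects them, so the edge is not a bridge.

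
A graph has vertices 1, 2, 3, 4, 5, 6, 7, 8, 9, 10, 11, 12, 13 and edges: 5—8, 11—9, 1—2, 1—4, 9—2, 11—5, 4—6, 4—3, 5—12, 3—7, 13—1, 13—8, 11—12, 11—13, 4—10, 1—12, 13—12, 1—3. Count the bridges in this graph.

3

The edges on the cycle 1-4-3-1 are not bridges since each lies on that cycle.
But removing 10—4 disconnects 10 from 4; removing 4—6 disconnects 4 from 6; removing 7—3 disconnects 7 from 3 — these are bridges.
That makes 3 bridges.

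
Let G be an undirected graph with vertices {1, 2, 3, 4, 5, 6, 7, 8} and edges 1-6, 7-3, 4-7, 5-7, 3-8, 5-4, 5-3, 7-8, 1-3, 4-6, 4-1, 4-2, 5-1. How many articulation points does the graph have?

1

Removing 4 increases the component count from 1 to 2, so 4 is a cut vertex.
By contrast removing 2 leaves 1 component; it is not a cut vertex. No other vertex is a cut vertex either.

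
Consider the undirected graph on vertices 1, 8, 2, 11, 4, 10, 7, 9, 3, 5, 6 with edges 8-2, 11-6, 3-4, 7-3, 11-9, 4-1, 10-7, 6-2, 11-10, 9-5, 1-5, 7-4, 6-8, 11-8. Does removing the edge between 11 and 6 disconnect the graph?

After removing 11-6, the path 11-8-6 still connects them, so the edge is not a bridge.

No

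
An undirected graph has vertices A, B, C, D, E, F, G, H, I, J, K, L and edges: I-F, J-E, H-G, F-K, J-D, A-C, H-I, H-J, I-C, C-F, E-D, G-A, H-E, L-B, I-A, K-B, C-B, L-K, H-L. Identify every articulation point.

H

Removing H increases the component count from 1 to 2, so H is a cut vertex.
By contrast removing C leaves 1 component; it is not a cut vertex. No other vertex is a cut vertex either.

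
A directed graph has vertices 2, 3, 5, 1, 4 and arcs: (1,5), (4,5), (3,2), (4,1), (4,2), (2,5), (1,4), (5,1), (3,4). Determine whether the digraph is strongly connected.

No

There is no directed path from 4 to 3, so the graph is not strongly connected.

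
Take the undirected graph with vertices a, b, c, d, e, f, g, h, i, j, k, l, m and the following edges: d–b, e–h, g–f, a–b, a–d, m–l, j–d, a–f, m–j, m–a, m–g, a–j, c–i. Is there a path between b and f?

Yes

From b we can reach a, b, d, f, g, j, l, m, which includes f.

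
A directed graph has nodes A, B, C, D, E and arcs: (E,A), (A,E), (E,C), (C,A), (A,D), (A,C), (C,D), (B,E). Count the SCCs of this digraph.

3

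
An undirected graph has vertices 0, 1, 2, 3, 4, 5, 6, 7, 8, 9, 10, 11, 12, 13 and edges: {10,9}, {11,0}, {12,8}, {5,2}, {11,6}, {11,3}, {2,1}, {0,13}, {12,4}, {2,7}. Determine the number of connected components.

Starting from 9 we can reach 9, 10. That is one component of size 2.
Starting from 4 we can reach 4, 8, 12. That is one component of size 3.
Starting from 1 we can reach 1, 2, 5, 7. That is one component of size 4.
Starting from 0 we can reach 0, 3, 6, 11, 13. That is one component of size 5.
Total: 4 components.

4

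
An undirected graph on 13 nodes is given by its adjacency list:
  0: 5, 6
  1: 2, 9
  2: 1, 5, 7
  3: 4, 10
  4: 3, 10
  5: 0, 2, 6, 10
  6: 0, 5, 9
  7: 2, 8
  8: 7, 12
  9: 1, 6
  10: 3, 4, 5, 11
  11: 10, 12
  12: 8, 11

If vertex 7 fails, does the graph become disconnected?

Deleting 7 leaves 1 component (was 1) (its neighbors 2, 8 remain connected to each other), so 7 is not a cut vertex.

No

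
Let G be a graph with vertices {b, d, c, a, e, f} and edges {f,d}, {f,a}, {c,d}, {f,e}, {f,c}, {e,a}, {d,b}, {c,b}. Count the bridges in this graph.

0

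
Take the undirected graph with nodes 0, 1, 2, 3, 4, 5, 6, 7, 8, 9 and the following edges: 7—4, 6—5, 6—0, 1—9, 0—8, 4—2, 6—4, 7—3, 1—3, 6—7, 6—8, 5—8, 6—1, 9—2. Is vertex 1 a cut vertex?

No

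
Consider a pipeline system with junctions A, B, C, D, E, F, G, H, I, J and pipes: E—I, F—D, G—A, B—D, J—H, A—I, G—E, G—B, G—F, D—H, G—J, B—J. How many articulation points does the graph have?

Removing G increases the component count from 2 to 3, so G is a cut vertex.
By contrast removing I leaves 2 components; it is not a cut vertex. No other vertex is a cut vertex either.

1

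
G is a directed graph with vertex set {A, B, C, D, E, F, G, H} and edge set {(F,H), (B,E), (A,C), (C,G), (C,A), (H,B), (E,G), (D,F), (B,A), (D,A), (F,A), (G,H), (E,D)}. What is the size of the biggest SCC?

{A, B, C, D, E, F, G, H} are all mutually reachable — one SCC of size 8.
The largest has 8 vertices.

8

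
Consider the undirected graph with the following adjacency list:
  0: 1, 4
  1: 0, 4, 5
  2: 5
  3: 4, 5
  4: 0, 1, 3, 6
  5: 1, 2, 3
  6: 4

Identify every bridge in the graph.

2-5, 4-6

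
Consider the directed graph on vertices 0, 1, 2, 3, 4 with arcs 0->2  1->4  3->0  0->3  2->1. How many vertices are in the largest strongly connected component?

2

{0, 3} are all mutually reachable — one SCC of size 2.
{1} is an SCC by itself.
{2} is an SCC by itself.
{4} is an SCC by itself.
The largest has 2 vertices.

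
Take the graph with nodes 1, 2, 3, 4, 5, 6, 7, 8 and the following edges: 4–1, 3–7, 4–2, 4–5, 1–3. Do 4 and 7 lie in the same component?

Yes

From 4 we can reach 1, 2, 3, 4, 5, 7, which includes 7.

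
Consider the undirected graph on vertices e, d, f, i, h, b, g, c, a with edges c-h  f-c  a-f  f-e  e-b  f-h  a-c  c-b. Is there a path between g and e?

No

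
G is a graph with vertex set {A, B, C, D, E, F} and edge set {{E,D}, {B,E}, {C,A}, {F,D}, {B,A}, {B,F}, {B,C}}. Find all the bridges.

The edges on the cycle B-C-A-B are not bridges since each lies on that cycle.
Every edge lies on some cycle, so there are no bridges.

none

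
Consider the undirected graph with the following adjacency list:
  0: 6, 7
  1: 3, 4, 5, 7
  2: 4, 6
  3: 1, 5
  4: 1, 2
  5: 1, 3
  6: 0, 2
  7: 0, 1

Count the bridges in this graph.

The edges on the cycle 1-5-3-1 are not bridges since each lies on that cycle.
Every edge lies on some cycle, so there are no bridges.

0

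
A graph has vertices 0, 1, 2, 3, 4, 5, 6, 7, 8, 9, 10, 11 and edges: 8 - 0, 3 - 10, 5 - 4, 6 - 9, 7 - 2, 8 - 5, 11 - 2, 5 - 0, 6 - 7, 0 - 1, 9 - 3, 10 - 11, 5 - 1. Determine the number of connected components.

2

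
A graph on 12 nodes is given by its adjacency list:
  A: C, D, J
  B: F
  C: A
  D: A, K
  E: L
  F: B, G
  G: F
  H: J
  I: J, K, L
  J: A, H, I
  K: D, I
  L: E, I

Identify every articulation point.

Removing A increases the component count from 2 to 3, so A is a cut vertex.
Removing F increases the component count from 2 to 3, so F is a cut vertex.
Removing I increases the component count from 2 to 3, so I is a cut vertex.
Likewise J, L are cut vertices.
By contrast removing K leaves 2 components; it is not a cut vertex. No other vertex is a cut vertex either.

A, F, I, J, L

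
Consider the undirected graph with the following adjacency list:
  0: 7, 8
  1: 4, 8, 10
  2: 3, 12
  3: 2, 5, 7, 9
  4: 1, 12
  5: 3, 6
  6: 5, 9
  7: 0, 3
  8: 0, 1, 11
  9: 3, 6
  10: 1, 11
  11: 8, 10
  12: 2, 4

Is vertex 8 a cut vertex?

Deleting 8 leaves 1 component (was 1) (its neighbors 0, 1, 11 remain connected to each other), so 8 is not a cut vertex.

No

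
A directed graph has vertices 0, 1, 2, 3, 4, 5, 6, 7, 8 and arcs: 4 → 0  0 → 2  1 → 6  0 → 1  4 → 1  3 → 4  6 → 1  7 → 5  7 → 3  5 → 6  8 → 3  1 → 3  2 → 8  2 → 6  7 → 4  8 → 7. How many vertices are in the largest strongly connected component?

{0, 1, 2, 3, 4, 5, 6, 7, 8} are all mutually reachable — one SCC of size 9.
The largest has 9 vertices.

9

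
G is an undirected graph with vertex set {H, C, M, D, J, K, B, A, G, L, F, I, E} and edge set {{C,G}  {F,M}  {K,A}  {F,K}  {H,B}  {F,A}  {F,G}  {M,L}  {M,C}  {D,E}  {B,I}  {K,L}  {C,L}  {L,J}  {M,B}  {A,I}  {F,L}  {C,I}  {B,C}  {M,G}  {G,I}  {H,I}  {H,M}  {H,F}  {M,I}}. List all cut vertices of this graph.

Removing L increases the component count from 2 to 3, so L is a cut vertex.
By contrast removing I leaves 2 components; it is not a cut vertex. No other vertex is a cut vertex either.

L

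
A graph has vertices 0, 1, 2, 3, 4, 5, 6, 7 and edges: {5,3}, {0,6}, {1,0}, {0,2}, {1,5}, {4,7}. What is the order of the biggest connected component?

6

Starting from 4 we can reach 4, 7. That is one component of size 2.
Starting from 0 we can reach 0, 1, 2, 3, 5, 6. That is one component of size 6.
The largest has 6 vertices.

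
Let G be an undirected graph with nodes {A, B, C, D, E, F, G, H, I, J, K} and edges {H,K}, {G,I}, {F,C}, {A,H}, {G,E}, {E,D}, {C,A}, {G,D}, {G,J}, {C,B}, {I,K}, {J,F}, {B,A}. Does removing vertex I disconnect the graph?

No

Deleting I leaves 1 component (was 1) (its neighbors G, K remain connected to each other), so I is not a cut vertex.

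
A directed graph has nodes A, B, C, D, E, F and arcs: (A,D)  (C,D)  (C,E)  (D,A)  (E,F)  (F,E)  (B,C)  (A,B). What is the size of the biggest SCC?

{A, B, C, D} are all mutually reachable — one SCC of size 4.
{E, F} are all mutually reachable — one SCC of size 2.
The largest has 4 vertices.

4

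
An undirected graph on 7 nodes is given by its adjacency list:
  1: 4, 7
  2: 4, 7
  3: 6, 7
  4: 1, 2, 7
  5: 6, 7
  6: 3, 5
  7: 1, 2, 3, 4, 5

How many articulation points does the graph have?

1

Removing 7 increases the component count from 1 to 2, so 7 is a cut vertex.
By contrast removing 1 leaves 1 component; it is not a cut vertex. No other vertex is a cut vertex either.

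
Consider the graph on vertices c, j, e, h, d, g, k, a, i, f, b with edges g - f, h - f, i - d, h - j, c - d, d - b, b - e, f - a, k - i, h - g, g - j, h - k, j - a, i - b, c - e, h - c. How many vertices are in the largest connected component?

11

Starting from a we can reach a, b, c, d, e, f, g, h, i, j, k. That is one component of size 11.
The largest has 11 vertices.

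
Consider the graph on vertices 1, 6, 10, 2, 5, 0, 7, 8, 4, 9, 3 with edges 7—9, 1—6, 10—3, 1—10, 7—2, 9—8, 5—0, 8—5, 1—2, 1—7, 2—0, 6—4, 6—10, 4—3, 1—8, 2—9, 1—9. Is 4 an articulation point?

No

Deleting 4 leaves 1 component (was 1) (its neighbors 3, 6 remain connected to each other), so 4 is not a cut vertex.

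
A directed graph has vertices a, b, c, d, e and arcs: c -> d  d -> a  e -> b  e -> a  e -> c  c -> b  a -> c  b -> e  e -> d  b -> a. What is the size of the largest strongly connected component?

5

{a, b, c, d, e} are all mutually reachable — one SCC of size 5.
The largest has 5 vertices.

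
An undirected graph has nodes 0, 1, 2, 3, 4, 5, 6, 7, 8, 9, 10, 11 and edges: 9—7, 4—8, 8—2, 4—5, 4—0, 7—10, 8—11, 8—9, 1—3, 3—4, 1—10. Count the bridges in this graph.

4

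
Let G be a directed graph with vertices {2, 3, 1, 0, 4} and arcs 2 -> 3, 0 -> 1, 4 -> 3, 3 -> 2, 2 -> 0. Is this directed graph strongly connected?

No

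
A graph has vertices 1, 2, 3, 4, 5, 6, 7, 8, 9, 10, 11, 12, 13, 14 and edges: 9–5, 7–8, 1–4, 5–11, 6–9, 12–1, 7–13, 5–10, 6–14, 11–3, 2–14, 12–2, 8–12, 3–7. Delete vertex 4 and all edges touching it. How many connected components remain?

1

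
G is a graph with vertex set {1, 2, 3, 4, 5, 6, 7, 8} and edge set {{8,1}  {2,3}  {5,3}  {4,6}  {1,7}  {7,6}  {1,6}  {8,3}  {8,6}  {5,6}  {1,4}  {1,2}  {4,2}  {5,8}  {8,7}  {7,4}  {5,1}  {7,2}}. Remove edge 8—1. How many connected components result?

8 and 1 are still connected via 8-5-1, so the component count stays at 1.

1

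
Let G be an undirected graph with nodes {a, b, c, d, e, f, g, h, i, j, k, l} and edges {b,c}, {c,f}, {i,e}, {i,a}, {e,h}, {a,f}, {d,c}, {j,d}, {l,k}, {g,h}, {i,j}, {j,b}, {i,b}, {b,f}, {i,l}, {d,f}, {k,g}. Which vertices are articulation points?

i

Removing i increases the component count from 1 to 2, so i is a cut vertex.
By contrast removing g leaves 1 component; it is not a cut vertex. No other vertex is a cut vertex either.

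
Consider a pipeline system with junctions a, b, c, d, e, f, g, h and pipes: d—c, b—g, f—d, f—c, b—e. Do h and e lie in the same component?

No

The component containing h is {h}, and e is not in it.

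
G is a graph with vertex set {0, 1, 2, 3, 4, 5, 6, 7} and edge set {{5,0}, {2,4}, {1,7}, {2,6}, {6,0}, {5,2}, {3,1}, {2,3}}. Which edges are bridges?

The edges on the cycle 5-2-6-0-5 are not bridges since each lies on that cycle.
But removing 1–7 disconnects 1 from 7; removing 2–3 disconnects 2 from 3; removing 2–4 disconnects 2 from 4; removing 3–1 disconnects 3 from 1 — these are bridges.

1-3, 1-7, 2-3, 2-4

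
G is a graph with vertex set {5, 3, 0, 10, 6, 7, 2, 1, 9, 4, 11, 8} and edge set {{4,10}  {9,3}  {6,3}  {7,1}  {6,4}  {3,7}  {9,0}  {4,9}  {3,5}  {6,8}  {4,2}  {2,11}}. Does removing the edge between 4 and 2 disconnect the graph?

Removing 4—2 leaves no path between 4 and 2: the component count goes from 1 to 2. So it is a bridge.

Yes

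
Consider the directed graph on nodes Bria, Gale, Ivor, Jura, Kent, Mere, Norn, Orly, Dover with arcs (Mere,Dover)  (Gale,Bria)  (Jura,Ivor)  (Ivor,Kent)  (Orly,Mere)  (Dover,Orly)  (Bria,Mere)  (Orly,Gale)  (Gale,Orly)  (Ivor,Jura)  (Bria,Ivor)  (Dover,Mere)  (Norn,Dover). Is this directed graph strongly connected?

No

There is no directed path from Jura to Norn, so the graph is not strongly connected.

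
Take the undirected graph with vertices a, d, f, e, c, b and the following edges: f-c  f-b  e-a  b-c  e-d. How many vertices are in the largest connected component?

3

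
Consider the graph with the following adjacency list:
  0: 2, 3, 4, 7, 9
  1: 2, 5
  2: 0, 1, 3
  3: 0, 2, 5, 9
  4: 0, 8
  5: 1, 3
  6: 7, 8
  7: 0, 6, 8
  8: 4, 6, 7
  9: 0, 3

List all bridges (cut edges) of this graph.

The edges on the cycle 0-9-3-0 are not bridges since each lies on that cycle.
Every edge lies on some cycle, so there are no bridges.

none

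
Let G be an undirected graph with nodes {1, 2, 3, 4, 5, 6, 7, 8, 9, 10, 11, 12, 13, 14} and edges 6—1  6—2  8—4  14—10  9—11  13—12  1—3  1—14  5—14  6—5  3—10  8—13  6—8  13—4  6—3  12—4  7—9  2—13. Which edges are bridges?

The edges on the cycle 6-5-14-10-3-6 are not bridges since each lies on that cycle.
But removing 9—11 disconnects 9 from 11; removing 7—9 disconnects 7 from 9 — these are bridges.

11-9, 7-9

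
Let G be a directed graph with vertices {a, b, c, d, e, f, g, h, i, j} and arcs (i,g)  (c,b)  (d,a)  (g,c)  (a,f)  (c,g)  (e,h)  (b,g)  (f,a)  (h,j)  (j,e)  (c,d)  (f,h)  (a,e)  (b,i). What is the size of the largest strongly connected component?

{b, c, g, i} are all mutually reachable — one SCC of size 4.
{e, h, j} are all mutually reachable — one SCC of size 3.
{a, f} are all mutually reachable — one SCC of size 2.
{d} is an SCC by itself.
The largest has 4 vertices.

4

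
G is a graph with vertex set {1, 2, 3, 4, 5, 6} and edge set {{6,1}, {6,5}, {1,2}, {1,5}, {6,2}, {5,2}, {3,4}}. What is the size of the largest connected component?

4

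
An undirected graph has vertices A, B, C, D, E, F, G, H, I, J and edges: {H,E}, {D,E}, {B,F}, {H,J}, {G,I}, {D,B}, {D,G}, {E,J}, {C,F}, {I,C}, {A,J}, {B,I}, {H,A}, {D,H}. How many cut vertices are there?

1

Removing D increases the component count from 1 to 2, so D is a cut vertex.
By contrast removing G leaves 1 component; it is not a cut vertex. No other vertex is a cut vertex either.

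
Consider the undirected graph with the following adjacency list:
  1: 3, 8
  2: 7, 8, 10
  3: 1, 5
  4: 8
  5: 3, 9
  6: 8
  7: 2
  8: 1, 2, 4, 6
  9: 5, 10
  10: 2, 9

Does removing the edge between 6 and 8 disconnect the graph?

Removing 6-8 leaves no path between 6 and 8: the component count goes from 1 to 2. So it is a bridge.

Yes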